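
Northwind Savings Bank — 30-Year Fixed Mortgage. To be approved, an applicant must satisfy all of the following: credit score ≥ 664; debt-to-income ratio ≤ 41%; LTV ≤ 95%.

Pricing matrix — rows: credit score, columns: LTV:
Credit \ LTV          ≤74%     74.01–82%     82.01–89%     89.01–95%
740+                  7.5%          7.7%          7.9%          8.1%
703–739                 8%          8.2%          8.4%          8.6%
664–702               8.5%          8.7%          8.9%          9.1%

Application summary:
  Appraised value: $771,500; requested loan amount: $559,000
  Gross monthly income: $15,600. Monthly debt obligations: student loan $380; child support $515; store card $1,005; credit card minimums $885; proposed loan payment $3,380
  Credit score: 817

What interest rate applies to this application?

Credit score 817 ≥ 664; Total monthly debts = (380 + 515 + 1,005 + 885 + 3,380) = 6,165. DTI: 6,165 ÷ 15,600 = 39.5%, within the 41% cap
LTV: 559,000 ÷ 771,500 = 72.5%, within 95% cap
Score 817 is in the 740+ band; LTV 72.5% is in the ≤74% band → 7.5%.

7.5%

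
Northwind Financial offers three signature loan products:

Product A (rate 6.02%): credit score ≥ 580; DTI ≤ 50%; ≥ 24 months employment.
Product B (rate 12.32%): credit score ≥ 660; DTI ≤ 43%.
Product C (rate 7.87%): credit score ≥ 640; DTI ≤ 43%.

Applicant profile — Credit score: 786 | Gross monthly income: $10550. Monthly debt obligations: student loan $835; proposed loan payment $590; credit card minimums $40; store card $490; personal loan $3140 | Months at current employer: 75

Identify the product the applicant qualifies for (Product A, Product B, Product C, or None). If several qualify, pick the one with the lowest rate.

Product A

Total debts = (835 + 590 + 40 + 490 + 3,140) = 5,095; DTI = 5,095/10,550 = 48.3%.
Product A: score 786 ≥ 580; DTI 48.3% ≤ 50%; employment 75 ≥ 24 mo → qualifies.
Product B: score 786 ≥ 660; DTI 48.3% > 43% → does not qualify.
Product C: score 786 ≥ 640; DTI 48.3% > 43% → does not qualify.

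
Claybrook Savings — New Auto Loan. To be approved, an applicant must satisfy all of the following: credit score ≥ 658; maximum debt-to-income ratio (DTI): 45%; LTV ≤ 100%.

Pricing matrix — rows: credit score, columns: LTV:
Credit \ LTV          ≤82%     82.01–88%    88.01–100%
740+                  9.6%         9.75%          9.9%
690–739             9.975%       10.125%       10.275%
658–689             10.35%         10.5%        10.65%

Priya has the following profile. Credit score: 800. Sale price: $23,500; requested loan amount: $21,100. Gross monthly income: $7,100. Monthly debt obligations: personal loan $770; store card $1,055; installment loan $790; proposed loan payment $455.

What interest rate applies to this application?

Credit score 800 ≥ 658; Total monthly debts = (770 + 1,055 + 790 + 455) = 3,070. DTI = 3,070/7,100 = 43.2% ≤ 45%
LTV: 21,100 ÷ 23,500 = 89.8%, within 100% cap
Score 800 is in the 740+ band; LTV 89.8% is in the 88.01–100% band → 9.9%.

9.9%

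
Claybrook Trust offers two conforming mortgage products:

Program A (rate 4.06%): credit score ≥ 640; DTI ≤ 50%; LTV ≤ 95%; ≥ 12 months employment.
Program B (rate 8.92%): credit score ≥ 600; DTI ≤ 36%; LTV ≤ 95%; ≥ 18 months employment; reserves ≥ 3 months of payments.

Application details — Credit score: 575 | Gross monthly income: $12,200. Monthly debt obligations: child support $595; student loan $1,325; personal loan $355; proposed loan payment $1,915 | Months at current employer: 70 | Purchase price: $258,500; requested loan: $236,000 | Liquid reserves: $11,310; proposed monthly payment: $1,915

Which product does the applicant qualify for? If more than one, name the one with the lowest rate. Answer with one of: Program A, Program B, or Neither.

Total debts = (595 + 1,325 + 355 + 1,915) = 4,190; DTI = 4,190/12,200 = 34.3%.
LTV = 236,000/258,500 = 91.3%.
Reserves = 11,310/1,915 = 5.9 months.
Program A: score 575 < 640; DTI 34.3% ≤ 50%; LTV 91.3% ≤ 95%; employment 70 ≥ 12 mo → does not qualify.
Program B: score 575 < 600; DTI 34.3% ≤ 36%; LTV 91.3% ≤ 95%; employment 70 ≥ 18 mo; reserves 5.9 ≥ 3 mo → does not qualify.

Neither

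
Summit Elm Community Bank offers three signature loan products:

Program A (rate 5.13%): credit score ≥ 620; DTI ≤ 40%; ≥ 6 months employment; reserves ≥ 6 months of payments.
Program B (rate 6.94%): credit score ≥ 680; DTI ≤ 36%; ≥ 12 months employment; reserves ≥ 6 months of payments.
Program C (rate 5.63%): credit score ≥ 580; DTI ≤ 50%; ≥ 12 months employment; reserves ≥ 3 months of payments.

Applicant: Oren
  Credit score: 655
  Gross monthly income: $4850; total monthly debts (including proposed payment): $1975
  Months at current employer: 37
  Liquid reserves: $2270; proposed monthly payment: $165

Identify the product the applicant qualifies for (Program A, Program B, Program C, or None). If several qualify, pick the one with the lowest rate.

DTI = 1,975/4,850 = 40.7%.
Reserves = 2,270/165 = 13.8 months.
Program A: score 655 ≥ 620; DTI 40.7% > 40%; employment 37 ≥ 6 mo; reserves 13.8 ≥ 6 mo → does not qualify.
Program B: score 655 < 680; DTI 40.7% > 36%; employment 37 ≥ 12 mo; reserves 13.8 ≥ 6 mo → does not qualify.
Program C: score 655 ≥ 580; DTI 40.7% ≤ 50%; employment 37 ≥ 12 mo; reserves 13.8 ≥ 3 mo → qualifies.

Program C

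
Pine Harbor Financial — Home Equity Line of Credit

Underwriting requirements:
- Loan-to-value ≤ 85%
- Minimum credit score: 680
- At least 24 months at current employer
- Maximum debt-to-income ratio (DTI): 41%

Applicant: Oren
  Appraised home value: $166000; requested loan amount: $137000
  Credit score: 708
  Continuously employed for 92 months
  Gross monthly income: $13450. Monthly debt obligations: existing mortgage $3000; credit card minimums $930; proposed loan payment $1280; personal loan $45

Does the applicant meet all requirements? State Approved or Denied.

Approved

LTV = 137,000/166,000 = 82.5% ≤ 85%
Credit score 708 ≥ 680 (meets)
Employment 92 ≥ 24 months
Total monthly debts = (3,000 + 930 + 1,280 + 45) = 5,255. Debt-to-income = 5,255/13,450 = 39.1% — meets 41% limit
All criteria satisfied.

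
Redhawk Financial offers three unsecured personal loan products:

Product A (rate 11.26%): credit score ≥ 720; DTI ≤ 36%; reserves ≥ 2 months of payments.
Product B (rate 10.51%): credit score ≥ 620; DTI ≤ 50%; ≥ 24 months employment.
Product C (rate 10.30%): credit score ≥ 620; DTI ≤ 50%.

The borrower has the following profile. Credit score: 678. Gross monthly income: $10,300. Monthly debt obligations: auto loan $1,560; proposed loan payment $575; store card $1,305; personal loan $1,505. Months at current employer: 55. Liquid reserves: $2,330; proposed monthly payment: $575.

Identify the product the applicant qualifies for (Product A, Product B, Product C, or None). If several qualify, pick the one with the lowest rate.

Product C

Total debts = (1,560 + 575 + 1,305 + 1,505) = 4,945; DTI = 4,945/10,300 = 48%.
Reserves = 2,330/575 = 4.1 months.
Product A: score 678 < 720; DTI 48% > 36%; reserves 4.1 ≥ 2 mo → does not qualify.
Product B: score 678 ≥ 620; DTI 48% ≤ 50%; employment 55 ≥ 24 mo → qualifies.
Product C: score 678 ≥ 620; DTI 48% ≤ 50% → qualifies.
Qualifying: Product B, Product C. Lowest rate is 10.30% → Product C.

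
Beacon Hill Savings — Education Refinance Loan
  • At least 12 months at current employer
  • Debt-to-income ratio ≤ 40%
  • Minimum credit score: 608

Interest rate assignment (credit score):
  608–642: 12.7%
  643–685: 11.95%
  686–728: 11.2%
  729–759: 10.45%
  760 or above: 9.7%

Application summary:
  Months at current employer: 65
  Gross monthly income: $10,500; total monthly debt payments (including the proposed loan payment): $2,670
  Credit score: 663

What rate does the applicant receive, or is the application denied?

Approved at 11.95%

Credit score 663 ≥ 608 (meets minimum)
Employment 65 ≥ 12 months
DTI: 2,670 ÷ 10,500 = 25.4%, within the 40% cap
All requirements met. Score 663 falls in the 643–685 tier → 11.95%.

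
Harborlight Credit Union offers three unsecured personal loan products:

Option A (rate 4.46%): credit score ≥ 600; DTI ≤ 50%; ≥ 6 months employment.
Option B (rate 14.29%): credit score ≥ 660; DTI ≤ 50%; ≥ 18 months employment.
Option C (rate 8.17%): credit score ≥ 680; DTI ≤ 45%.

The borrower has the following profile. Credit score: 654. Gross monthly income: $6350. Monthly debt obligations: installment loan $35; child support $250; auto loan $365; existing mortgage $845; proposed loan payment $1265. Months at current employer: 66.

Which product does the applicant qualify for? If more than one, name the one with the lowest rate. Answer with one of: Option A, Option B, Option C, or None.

Total debts = (35 + 250 + 365 + 845 + 1,265) = 2,760; DTI = 2,760/6,350 = 43.5%.
Option A: score 654 ≥ 600; DTI 43.5% ≤ 50%; employment 66 ≥ 6 mo → qualifies.
Option B: score 654 < 660; DTI 43.5% ≤ 50%; employment 66 ≥ 18 mo → does not qualify.
Option C: score 654 < 680; DTI 43.5% ≤ 45% → does not qualify.

Option A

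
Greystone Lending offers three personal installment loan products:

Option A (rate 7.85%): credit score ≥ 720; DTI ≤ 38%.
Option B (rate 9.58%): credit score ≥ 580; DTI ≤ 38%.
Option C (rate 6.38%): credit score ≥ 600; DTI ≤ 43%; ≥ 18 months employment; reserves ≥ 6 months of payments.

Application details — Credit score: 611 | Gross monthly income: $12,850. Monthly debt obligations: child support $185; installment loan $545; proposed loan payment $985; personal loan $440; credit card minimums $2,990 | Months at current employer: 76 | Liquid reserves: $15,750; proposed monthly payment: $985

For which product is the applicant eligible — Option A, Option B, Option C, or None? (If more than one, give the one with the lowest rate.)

Total debts = (185 + 545 + 985 + 440 + 2,990) = 5,145; DTI = 5,145/12,850 = 40%.
Reserves = 15,750/985 = 16.0 months.
Option A: score 611 < 720; DTI 40% > 38% → does not qualify.
Option B: score 611 ≥ 580; DTI 40% > 38% → does not qualify.
Option C: score 611 ≥ 600; DTI 40% ≤ 43%; employment 76 ≥ 18 mo; reserves 16.0 ≥ 6 mo → qualifies.

Option C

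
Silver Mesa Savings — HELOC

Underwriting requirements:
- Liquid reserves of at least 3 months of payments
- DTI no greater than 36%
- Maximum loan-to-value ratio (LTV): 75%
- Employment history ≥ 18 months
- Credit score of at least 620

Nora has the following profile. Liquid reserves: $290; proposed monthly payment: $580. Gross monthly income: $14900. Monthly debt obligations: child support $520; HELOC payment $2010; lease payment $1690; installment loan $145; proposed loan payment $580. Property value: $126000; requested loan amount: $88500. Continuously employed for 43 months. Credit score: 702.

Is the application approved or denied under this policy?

Reserves = 290/580 = 0.5 months < 3
Total monthly debts = (520 + 2,010 + 1,690 + 145 + 580) = 4,945. DTI = 4,945/14,900 = 33.2% ≤ 36%
Loan-to-value = 88,500/126,000 = 70.2% — pass (75% max)
Employment 43 ≥ 18 months
Credit score 702 ≥ 620 (meets)
Fails on reserves.

Denied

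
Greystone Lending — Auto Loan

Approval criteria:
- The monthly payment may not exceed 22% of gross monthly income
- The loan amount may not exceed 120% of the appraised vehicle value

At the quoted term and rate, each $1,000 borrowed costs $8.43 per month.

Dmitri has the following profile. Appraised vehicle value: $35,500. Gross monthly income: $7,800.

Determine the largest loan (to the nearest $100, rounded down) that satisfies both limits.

Payment cap: 22% × $7,800 = $1,716/month.
At $8.43 per $1,000, that supports 1,716/8.43 × 1,000 ≈ $203,558 → $203,500.
LTV cap: 120% × $35,500 = $42,600 → $42,600.
Binding constraint: loan-to-value.

$42,600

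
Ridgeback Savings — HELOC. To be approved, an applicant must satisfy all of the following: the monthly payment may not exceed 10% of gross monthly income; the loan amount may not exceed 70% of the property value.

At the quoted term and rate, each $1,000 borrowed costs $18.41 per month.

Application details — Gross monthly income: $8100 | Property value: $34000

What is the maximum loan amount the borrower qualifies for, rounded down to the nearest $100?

Payment cap: 10% × $8,100 = $810/month.
At $18.41 per $1,000, that supports 810/18.41 × 1,000 ≈ $43,997 → $43,900.
LTV cap: 70% × $34,000 = $23,800 → $23,800.
Binding constraint: loan-to-value.

$23,800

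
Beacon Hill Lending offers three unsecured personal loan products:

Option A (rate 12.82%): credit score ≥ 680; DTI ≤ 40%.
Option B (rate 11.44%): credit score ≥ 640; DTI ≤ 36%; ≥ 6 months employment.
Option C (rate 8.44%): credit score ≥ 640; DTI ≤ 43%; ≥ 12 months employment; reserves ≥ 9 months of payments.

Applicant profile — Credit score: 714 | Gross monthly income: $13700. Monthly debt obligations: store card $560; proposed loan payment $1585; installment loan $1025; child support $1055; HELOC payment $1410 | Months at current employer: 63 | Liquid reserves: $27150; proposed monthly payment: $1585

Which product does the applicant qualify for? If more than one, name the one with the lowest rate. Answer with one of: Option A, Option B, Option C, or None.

Total debts = (560 + 1,585 + 1,025 + 1,055 + 1,410) = 5,635; DTI = 5,635/13,700 = 41.1%.
Reserves = 27,150/1,585 = 17.1 months.
Option A: score 714 ≥ 680; DTI 41.1% > 40% → does not qualify.
Option B: score 714 ≥ 640; DTI 41.1% > 36%; employment 63 ≥ 6 mo → does not qualify.
Option C: score 714 ≥ 640; DTI 41.1% ≤ 43%; employment 63 ≥ 12 mo; reserves 17.1 ≥ 9 mo → qualifies.

Option C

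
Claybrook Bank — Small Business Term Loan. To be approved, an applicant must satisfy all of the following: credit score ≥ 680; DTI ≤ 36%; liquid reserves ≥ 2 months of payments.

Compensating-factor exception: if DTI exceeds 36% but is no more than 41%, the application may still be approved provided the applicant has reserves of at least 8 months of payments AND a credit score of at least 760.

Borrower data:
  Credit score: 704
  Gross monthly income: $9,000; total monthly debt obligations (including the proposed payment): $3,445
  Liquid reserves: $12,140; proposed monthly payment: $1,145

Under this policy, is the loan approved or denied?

Denied

Credit score 704 ≥ 680 (meets base)
DTI: 3,445 ÷ 9,000 = 38.3%, over the 36% base limit.
Reserves = 12,140/1,145 = 10.6 months ≥ 2
DTI 38.3% is within the 36%–41% exception band; checking compensating factors.
Reserves 10.6 ≥ 8 months; credit score 704 < 760.
Compensating-factor requirement not fully met.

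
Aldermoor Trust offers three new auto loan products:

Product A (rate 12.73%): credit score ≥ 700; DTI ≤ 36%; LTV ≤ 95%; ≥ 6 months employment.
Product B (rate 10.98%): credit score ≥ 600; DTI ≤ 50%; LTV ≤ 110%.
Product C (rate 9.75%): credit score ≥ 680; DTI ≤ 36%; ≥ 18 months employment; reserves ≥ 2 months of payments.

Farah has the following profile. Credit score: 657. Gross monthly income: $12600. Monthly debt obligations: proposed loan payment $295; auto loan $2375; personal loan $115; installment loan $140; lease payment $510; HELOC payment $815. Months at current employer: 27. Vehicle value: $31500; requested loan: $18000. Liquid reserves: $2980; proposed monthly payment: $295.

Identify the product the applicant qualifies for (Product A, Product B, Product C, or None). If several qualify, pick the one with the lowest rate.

Product B

Total debts = (295 + 2,375 + 115 + 140 + 510 + 815) = 4,250; DTI = 4,250/12,600 = 33.7%.
LTV = 18,000/31,500 = 57.1%.
Reserves = 2,980/295 = 10.1 months.
Product A: score 657 < 700; DTI 33.7% ≤ 36%; LTV 57.1% ≤ 95%; employment 27 ≥ 6 mo → does not qualify.
Product B: score 657 ≥ 600; DTI 33.7% ≤ 50%; LTV 57.1% ≤ 110% → qualifies.
Product C: score 657 < 680; DTI 33.7% ≤ 36%; employment 27 ≥ 18 mo; reserves 10.1 ≥ 2 mo → does not qualify.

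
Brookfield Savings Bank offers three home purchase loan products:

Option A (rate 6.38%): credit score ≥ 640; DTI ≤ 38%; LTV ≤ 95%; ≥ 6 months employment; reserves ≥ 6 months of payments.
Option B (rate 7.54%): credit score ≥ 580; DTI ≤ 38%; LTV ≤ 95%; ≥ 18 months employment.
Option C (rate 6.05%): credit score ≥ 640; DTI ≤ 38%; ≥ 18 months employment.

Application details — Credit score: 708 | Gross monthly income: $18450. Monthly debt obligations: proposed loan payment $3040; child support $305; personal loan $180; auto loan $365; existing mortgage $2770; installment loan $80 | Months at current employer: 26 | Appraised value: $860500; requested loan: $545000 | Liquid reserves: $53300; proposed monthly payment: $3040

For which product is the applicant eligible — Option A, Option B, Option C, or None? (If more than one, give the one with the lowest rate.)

Option C

Total debts = (3,040 + 305 + 180 + 365 + 2,770 + 80) = 6,740; DTI = 6,740/18,450 = 36.5%.
LTV = 545,000/860,500 = 63.3%.
Reserves = 53,300/3,040 = 17.5 months.
Option A: score 708 ≥ 640; DTI 36.5% ≤ 38%; LTV 63.3% ≤ 95%; employment 26 ≥ 6 mo; reserves 17.5 ≥ 6 mo → qualifies.
Option B: score 708 ≥ 580; DTI 36.5% ≤ 38%; LTV 63.3% ≤ 95%; employment 26 ≥ 18 mo → qualifies.
Option C: score 708 ≥ 640; DTI 36.5% ≤ 38%; employment 26 ≥ 18 mo → qualifies.
Qualifying: Option A, Option B, Option C. Lowest rate is 6.05% → Option C.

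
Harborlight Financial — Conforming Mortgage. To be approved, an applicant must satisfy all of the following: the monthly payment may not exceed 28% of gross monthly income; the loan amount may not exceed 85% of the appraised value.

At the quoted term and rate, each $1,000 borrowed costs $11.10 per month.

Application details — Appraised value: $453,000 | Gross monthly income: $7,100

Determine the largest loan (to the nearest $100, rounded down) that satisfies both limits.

$179,000

Payment cap: 28% × $7,100 = $1,988/month.
At $11.10 per $1,000, that supports 1,988/11.10 × 1,000 ≈ $179,099 → $179,000.
LTV cap: 85% × $453,000 = $385,050 → $385,000.
Binding constraint: payment-to-income.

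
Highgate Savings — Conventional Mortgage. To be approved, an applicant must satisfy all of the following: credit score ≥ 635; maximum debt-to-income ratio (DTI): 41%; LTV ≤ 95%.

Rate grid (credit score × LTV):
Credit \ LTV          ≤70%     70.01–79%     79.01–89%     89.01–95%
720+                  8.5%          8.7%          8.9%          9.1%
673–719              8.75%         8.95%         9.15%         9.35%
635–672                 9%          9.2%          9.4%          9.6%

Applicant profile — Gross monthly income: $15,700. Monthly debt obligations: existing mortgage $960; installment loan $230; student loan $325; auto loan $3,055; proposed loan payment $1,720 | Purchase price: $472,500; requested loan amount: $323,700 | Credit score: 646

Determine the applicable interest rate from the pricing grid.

9%

Credit score 646 ≥ 635; Total monthly debts = (960 + 230 + 325 + 3,055 + 1,720) = 6,290. Debt-to-income = 6,290/15,700 = 40.1% — meets 41% limit
LTV: 323,700 ÷ 472,500 = 68.5%, within 95% cap
Row: 646 falls in 635–672. Column: 68.5% falls in ≤70%. Rate = 9%.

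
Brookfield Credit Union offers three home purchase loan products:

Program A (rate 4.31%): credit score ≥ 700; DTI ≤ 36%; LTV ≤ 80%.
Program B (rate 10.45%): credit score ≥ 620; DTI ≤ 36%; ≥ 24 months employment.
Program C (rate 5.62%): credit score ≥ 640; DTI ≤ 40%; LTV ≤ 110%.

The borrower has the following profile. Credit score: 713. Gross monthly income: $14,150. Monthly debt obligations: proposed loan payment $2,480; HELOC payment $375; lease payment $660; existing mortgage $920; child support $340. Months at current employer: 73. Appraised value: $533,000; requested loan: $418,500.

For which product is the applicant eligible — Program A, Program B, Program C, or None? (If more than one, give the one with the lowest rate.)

Program A

Total debts = (2,480 + 375 + 660 + 920 + 340) = 4,775; DTI = 4,775/14,150 = 33.7%.
LTV = 418,500/533,000 = 78.5%.
Program A: score 713 ≥ 700; DTI 33.7% ≤ 36%; LTV 78.5% ≤ 80% → qualifies.
Program B: score 713 ≥ 620; DTI 33.7% ≤ 36%; employment 73 ≥ 24 mo → qualifies.
Program C: score 713 ≥ 640; DTI 33.7% ≤ 40%; LTV 78.5% ≤ 110% → qualifies.
Qualifying: Program A, Program B, Program C. Lowest rate is 4.31% → Program A.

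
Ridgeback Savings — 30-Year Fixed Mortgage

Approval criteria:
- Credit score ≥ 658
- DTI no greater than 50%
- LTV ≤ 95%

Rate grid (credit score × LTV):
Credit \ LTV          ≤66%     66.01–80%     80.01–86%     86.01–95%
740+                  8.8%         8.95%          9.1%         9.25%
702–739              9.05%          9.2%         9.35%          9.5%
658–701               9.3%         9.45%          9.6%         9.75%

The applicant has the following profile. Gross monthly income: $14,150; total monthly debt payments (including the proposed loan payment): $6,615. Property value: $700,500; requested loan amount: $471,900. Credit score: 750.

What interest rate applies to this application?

Credit score 750 ≥ 658; Debt-to-income = 6,615/14,150 = 46.7% — meets 50% limit
LTV = 471,900/700,500 = 67.4% ≤ 95%
Row: 750 falls in 740+. Column: 67.4% falls in 66.01–80%. Rate = 8.95%.

8.95%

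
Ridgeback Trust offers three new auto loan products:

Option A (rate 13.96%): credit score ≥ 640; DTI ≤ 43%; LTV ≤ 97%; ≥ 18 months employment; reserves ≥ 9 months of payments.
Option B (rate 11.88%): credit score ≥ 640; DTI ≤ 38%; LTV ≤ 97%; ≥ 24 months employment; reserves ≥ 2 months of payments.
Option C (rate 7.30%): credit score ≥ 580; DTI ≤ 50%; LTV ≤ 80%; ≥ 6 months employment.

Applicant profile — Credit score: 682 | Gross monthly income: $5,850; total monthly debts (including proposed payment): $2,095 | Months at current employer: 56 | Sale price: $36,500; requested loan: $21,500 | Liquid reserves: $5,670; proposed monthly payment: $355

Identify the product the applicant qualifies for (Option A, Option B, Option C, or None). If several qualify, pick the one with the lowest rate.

Option C

DTI = 2,095/5,850 = 35.8%.
LTV = 21,500/36,500 = 58.9%.
Reserves = 5,670/355 = 16.0 months.
Option A: score 682 ≥ 640; DTI 35.8% ≤ 43%; LTV 58.9% ≤ 97%; employment 56 ≥ 18 mo; reserves 16.0 ≥ 9 mo → qualifies.
Option B: score 682 ≥ 640; DTI 35.8% ≤ 38%; LTV 58.9% ≤ 97%; employment 56 ≥ 24 mo; reserves 16.0 ≥ 2 mo → qualifies.
Option C: score 682 ≥ 580; DTI 35.8% ≤ 50%; LTV 58.9% ≤ 80%; employment 56 ≥ 6 mo → qualifies.
Qualifying: Option A, Option B, Option C. Lowest rate is 7.30% → Option C.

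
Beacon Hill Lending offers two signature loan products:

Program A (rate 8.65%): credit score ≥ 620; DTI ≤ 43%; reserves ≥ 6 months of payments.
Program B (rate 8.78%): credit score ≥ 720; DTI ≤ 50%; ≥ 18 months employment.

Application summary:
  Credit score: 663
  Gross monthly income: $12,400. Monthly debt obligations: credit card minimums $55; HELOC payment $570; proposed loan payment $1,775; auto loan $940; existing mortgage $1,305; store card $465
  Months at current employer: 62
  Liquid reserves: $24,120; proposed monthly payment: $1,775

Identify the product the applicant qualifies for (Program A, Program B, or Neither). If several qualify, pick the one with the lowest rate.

Program A

Total debts = (55 + 570 + 1,775 + 940 + 1,305 + 465) = 5,110; DTI = 5,110/12,400 = 41.2%.
Reserves = 24,120/1,775 = 13.6 months.
Program A: score 663 ≥ 620; DTI 41.2% ≤ 43%; reserves 13.6 ≥ 6 mo → qualifies.
Program B: score 663 < 720; DTI 41.2% ≤ 50%; employment 62 ≥ 18 mo → does not qualify.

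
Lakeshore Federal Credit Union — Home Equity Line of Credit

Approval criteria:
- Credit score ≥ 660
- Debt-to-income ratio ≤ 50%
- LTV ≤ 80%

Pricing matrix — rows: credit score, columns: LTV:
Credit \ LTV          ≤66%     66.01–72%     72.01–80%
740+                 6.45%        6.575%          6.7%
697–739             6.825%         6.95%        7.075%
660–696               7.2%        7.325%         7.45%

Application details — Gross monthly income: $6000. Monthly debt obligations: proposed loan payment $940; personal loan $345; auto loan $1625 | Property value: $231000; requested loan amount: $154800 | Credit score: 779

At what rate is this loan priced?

6.575%

Credit score 779 ≥ 660; Total monthly debts = (940 + 345 + 1,625) = 2,910. DTI = 2,910/6,000 = 48.5% ≤ 50%
LTV: 154,800 ÷ 231,000 = 67%, within 80% cap
Credit 779 → row 740+; LTV 67% → column 66.01–72%. Grid cell → 6.575%.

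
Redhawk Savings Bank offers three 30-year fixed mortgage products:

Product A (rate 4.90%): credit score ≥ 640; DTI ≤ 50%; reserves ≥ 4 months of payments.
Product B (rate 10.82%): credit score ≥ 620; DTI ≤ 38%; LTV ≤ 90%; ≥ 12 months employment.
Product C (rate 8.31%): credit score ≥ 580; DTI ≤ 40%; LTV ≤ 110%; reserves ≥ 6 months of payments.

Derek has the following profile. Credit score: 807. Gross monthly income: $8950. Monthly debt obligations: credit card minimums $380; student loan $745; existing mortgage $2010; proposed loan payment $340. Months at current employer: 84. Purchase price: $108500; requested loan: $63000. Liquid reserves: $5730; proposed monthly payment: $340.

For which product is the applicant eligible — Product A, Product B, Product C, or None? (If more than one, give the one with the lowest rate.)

Product A

Total debts = (380 + 745 + 2,010 + 340) = 3,475; DTI = 3,475/8,950 = 38.8%.
LTV = 63,000/108,500 = 58.1%.
Reserves = 5,730/340 = 16.9 months.
Product A: score 807 ≥ 640; DTI 38.8% ≤ 50%; reserves 16.9 ≥ 4 mo → qualifies.
Product B: score 807 ≥ 620; DTI 38.8% > 38%; LTV 58.1% ≤ 90%; employment 84 ≥ 12 mo → does not qualify.
Product C: score 807 ≥ 580; DTI 38.8% ≤ 40%; LTV 58.1% ≤ 110%; reserves 16.9 ≥ 6 mo → qualifies.
Qualifying: Product A, Product C. Lowest rate is 4.90% → Product A.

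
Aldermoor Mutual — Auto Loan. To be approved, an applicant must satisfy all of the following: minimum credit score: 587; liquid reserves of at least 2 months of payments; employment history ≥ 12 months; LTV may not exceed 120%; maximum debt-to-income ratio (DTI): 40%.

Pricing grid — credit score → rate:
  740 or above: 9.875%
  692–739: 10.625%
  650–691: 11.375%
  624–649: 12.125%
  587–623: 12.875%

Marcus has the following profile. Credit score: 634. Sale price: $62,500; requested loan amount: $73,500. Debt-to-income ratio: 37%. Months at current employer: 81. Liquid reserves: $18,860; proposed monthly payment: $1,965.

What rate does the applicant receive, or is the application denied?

Approved at 12.125%

Credit score 634 ≥ 587 (meets minimum)
Reserves = 18,860/1,965 = 9.6 months ≥ 2
Debt-to-income 37% vs 40% cap — pass
Employment 81 ≥ 12 months
LTV: 73,500 ÷ 62,500 = 117.6%, within 120% cap
All requirements met. Score 634 falls in the 624–649 tier → 12.125%.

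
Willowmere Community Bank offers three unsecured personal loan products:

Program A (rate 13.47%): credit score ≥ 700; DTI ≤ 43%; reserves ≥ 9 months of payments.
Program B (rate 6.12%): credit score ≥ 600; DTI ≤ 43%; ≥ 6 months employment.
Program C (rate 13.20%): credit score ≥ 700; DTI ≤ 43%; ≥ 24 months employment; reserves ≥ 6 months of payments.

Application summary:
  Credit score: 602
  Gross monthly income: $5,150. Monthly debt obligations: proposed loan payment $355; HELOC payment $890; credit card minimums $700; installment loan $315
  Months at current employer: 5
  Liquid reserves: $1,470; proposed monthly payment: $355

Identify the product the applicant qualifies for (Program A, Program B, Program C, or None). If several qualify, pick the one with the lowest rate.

None

Total debts = (355 + 890 + 700 + 315) = 2,260; DTI = 2,260/5,150 = 43.9%.
Reserves = 1,470/355 = 4.1 months.
Program A: score 602 < 700; DTI 43.9% > 43%; reserves 4.1 < 9 mo → does not qualify.
Program B: score 602 ≥ 600; DTI 43.9% > 43%; employment 5 < 6 mo → does not qualify.
Program C: score 602 < 700; DTI 43.9% > 43%; employment 5 < 24 mo; reserves 4.1 < 6 mo → does not qualify.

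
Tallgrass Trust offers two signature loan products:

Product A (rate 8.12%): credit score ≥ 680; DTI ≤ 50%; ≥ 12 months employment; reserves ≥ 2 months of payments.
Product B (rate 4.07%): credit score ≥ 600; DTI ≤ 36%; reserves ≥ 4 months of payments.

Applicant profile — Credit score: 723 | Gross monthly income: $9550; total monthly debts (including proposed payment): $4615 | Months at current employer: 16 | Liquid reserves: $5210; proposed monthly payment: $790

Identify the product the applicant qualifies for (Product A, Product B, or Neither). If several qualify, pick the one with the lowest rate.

Product A

DTI = 4,615/9,550 = 48.3%.
Reserves = 5,210/790 = 6.6 months.
Product A: score 723 ≥ 680; DTI 48.3% ≤ 50%; employment 16 ≥ 12 mo; reserves 6.6 ≥ 2 mo → qualifies.
Product B: score 723 ≥ 600; DTI 48.3% > 36%; reserves 6.6 ≥ 4 mo → does not qualify.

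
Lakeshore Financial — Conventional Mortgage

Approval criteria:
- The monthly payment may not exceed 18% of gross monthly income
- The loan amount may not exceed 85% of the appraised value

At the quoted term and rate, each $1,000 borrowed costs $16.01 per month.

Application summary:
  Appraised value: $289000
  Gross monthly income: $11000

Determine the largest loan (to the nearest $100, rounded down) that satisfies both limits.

$123,600

Payment cap: 18% × $11,000 = $1,980/month.
At $16.01 per $1,000, that supports 1,980/16.01 × 1,000 ≈ $123,672 → $123,600.
LTV cap: 85% × $289,000 = $245,650 → $245,600.
Binding constraint: payment-to-income.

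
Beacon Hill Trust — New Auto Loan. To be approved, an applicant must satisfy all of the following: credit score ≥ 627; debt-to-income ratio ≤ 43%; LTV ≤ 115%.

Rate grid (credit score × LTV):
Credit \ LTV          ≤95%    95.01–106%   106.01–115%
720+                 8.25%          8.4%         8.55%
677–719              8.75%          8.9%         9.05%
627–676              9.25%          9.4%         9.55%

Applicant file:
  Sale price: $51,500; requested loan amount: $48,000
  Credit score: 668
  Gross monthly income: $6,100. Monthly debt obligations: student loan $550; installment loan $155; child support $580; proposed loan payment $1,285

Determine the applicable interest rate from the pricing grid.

9.25%

Credit score 668 ≥ 627; Total monthly debts = (550 + 155 + 580 + 1,285) = 2,570. Debt-to-income = 2,570/6,100 = 42.1% — meets 43% limit
LTV = 48,000/51,500 = 93.2% ≤ 115%
Score 668 is in the 627–676 band; LTV 93.2% is in the ≤95% band → 9.25%.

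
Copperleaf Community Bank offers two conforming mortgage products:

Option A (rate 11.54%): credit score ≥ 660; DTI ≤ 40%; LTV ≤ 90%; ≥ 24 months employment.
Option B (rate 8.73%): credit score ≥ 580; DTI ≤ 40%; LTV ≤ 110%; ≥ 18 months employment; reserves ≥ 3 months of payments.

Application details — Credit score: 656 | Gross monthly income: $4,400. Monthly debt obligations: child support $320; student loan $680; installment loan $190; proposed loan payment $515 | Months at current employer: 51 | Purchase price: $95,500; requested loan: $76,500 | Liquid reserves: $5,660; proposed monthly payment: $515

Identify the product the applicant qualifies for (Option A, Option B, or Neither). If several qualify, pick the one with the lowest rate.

Option B

Total debts = (320 + 680 + 190 + 515) = 1,705; DTI = 1,705/4,400 = 38.8%.
LTV = 76,500/95,500 = 80.1%.
Reserves = 5,660/515 = 11.0 months.
Option A: score 656 < 660; DTI 38.8% ≤ 40%; LTV 80.1% ≤ 90%; employment 51 ≥ 24 mo → does not qualify.
Option B: score 656 ≥ 580; DTI 38.8% ≤ 40%; LTV 80.1% ≤ 110%; employment 51 ≥ 18 mo; reserves 11.0 ≥ 3 mo → qualifies.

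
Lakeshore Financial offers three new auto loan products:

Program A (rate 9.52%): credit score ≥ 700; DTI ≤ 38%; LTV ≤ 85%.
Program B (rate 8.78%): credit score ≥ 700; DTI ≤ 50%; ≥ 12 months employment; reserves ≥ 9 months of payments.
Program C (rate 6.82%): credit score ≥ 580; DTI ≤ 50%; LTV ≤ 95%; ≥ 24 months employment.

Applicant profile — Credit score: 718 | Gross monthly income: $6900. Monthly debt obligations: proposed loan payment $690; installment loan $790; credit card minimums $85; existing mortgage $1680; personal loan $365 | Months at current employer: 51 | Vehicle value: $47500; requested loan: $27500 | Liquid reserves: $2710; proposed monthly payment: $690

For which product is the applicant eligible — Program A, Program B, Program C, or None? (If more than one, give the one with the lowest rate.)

None

Total debts = (690 + 790 + 85 + 1,680 + 365) = 3,610; DTI = 3,610/6,900 = 52.3%.
LTV = 27,500/47,500 = 57.9%.
Reserves = 2,710/690 = 3.9 months.
Program A: score 718 ≥ 700; DTI 52.3% > 38%; LTV 57.9% ≤ 85% → does not qualify.
Program B: score 718 ≥ 700; DTI 52.3% > 50%; employment 51 ≥ 12 mo; reserves 3.9 < 9 mo → does not qualify.
Program C: score 718 ≥ 580; DTI 52.3% > 50%; LTV 57.9% ≤ 95%; employment 51 ≥ 24 mo → does not qualify.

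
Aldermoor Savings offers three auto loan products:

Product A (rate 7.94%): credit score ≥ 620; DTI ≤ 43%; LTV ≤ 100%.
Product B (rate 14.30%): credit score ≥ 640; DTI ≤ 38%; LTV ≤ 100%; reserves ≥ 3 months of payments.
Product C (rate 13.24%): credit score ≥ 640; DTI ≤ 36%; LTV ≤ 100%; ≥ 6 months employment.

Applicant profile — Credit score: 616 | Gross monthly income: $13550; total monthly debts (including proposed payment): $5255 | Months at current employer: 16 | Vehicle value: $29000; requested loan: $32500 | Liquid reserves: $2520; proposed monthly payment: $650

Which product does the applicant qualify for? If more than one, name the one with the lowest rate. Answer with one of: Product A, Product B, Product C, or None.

DTI = 5,255/13,550 = 38.8%.
LTV = 32,500/29,000 = 112.1%.
Reserves = 2,520/650 = 3.9 months.
Product A: score 616 < 620; DTI 38.8% ≤ 43%; LTV 112.1% > 100% → does not qualify.
Product B: score 616 < 640; DTI 38.8% > 38%; LTV 112.1% > 100%; reserves 3.9 ≥ 3 mo → does not qualify.
Product C: score 616 < 640; DTI 38.8% > 36%; LTV 112.1% > 100%; employment 16 ≥ 6 mo → does not qualify.

None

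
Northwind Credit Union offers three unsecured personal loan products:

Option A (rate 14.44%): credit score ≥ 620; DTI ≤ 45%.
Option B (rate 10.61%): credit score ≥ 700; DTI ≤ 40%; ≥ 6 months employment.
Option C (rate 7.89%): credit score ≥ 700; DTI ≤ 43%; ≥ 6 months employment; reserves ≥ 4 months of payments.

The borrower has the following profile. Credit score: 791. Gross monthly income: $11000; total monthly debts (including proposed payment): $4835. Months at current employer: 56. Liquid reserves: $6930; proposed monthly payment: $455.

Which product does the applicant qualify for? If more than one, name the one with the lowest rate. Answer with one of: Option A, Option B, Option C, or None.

DTI = 4,835/11,000 = 44%.
Reserves = 6,930/455 = 15.2 months.
Option A: score 791 ≥ 620; DTI 44% ≤ 45% → qualifies.
Option B: score 791 ≥ 700; DTI 44% > 40%; employment 56 ≥ 6 mo → does not qualify.
Option C: score 791 ≥ 700; DTI 44% > 43%; employment 56 ≥ 6 mo; reserves 15.2 ≥ 4 mo → does not qualify.

Option A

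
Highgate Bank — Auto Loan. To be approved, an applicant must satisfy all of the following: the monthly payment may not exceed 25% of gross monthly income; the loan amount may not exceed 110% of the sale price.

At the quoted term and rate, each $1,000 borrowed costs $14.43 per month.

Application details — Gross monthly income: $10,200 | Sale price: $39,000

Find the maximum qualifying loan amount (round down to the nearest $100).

Payment cap: 25% × $10,200 = $2,550/month.
At $14.43 per $1,000, that supports 2,550/14.43 × 1,000 ≈ $176,715 → $176,700.
LTV cap: 110% × $39,000 = $42,900 → $42,900.
Binding constraint: loan-to-value.

$42,900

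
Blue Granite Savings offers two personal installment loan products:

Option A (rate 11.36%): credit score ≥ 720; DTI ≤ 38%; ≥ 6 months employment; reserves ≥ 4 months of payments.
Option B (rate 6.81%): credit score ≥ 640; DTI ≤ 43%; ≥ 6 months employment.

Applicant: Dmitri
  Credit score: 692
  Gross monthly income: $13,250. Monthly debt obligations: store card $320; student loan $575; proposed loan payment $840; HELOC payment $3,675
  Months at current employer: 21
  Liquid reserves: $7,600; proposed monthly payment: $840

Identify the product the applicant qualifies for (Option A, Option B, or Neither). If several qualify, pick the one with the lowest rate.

Option B

Total debts = (320 + 575 + 840 + 3,675) = 5,410; DTI = 5,410/13,250 = 40.8%.
Reserves = 7,600/840 = 9.0 months.
Option A: score 692 < 720; DTI 40.8% > 38%; employment 21 ≥ 6 mo; reserves 9.0 ≥ 4 mo → does not qualify.
Option B: score 692 ≥ 640; DTI 40.8% ≤ 43%; employment 21 ≥ 6 mo → qualifies.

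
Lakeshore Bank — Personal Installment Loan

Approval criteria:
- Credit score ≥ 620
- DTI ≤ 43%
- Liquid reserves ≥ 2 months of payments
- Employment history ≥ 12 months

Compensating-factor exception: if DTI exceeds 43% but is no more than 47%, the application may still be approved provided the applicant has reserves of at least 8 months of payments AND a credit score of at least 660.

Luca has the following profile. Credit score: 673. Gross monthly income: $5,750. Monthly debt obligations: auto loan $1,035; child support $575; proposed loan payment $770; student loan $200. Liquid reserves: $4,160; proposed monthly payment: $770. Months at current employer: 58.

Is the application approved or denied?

Denied

Credit score 673 ≥ 620 (meets base)
Total debts = (1,035 + 575 + 770 + 200) = 2,580. DTI: 2,580 ÷ 5,750 = 44.9%, over the 43% base limit.
Reserves: 4,160 ÷ 770 = 5.4 months (meets 2-month minimum)
Employment 58 ≥ 12 months
44.9% falls in the override range (43%–47%), so the compensating-factor test applies.
Reserves 5.4 < 8 months; credit score 673 ≥ 660.
Override conditions not both satisfied; exception does not apply.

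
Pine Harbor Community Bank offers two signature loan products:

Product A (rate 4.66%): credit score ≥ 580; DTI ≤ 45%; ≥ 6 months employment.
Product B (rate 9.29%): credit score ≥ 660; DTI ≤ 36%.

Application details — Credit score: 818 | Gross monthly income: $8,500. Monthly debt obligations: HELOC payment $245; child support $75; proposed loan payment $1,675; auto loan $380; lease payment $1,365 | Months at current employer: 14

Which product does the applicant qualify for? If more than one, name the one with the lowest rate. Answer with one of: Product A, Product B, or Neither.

Product A

Total debts = (245 + 75 + 1,675 + 380 + 1,365) = 3,740; DTI = 3,740/8,500 = 44%.
Product A: score 818 ≥ 580; DTI 44% ≤ 45%; employment 14 ≥ 6 mo → qualifies.
Product B: score 818 ≥ 660; DTI 44% > 36% → does not qualify.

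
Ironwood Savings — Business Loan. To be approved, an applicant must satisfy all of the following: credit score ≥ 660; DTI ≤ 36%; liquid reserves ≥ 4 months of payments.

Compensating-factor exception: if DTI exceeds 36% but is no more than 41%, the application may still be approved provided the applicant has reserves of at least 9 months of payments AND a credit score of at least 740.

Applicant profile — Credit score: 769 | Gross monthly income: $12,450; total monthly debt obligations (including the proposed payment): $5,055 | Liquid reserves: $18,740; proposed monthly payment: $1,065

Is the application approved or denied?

Approved

Credit score 769 ≥ 660 (meets base)
DTI: 5,055 ÷ 12,450 = 40.6%, over the 36% base limit.
Reserves = 18,740/1,065 = 17.6 months ≥ 4
DTI 40.6% is within the 36%–41% exception band; checking compensating factors.
Override check — reserves: 17.6 mo (ok); score: 769 (ok).
Both compensating conditions met → exception applies.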